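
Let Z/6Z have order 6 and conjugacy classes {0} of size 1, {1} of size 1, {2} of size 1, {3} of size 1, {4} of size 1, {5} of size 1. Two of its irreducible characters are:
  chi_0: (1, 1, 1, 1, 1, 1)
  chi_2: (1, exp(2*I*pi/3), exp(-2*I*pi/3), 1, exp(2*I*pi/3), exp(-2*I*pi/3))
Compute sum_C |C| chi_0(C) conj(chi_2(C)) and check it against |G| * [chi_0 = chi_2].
Sum = 0; so <chi_0, chi_2> = 0 (distinct irreducibles are orthogonal).

Working: Compute term by term over conjugacy classes (|C| * chi_0(C) * conj(chi_2(C))):
  1*(1)*conj(1) + 1*(1)*conj(exp(2*I*pi/3)) + 1*(1)*conj(exp(-2*I*pi/3)) + 1*(1)*conj(1) + 1*(1)*conj(exp(2*I*pi/3)) + 1*(1)*conj(exp(-2*I*pi/3))
  = (1) + (exp(-2*I*pi/3)) + (exp(2*I*pi/3)) + (1) + (exp(-2*I*pi/3)) + (exp(2*I*pi/3))
  = 0.
(Exp terms are combined using exp(i*s)*conj(exp(i*t)) = exp(i*(s-t)), and sums of them are collapsed using the identity that for every m > 1 the m distinct m-th roots of unity sum to 0, e.g. 1 + exp(2*I*pi/3) + exp(-2*I*pi/3) = 0.)
Dividing by |G| = 6 gives 0/6 = 0, matching the row-orthogonality relation <chi_0, chi_2> = [chi_0 = chi_2].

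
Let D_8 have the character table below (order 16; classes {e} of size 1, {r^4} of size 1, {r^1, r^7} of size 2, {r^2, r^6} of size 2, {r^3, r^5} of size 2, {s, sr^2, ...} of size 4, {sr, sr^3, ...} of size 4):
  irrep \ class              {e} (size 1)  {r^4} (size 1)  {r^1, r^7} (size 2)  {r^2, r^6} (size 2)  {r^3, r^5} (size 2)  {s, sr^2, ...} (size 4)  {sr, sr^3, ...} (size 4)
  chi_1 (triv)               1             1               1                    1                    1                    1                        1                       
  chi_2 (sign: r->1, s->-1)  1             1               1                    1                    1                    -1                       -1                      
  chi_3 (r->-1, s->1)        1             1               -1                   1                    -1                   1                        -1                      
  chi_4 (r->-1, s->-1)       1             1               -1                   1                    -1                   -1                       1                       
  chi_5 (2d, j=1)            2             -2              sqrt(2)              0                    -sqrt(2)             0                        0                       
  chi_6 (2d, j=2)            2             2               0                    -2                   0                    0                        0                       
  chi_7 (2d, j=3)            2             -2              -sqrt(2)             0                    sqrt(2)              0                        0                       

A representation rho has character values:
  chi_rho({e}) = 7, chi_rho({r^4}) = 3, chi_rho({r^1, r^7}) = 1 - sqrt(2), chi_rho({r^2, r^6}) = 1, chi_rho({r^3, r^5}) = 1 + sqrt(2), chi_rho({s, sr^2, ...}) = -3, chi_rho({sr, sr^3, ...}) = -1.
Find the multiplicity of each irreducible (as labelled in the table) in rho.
Multiplicities: chi_1: 0, chi_2: 2, chi_3: 0, chi_4: 1, chi_5: 0, chi_6: 1, chi_7: 1.

Explanation: Use <chi_rho, chi> = (1/|G|) sum_C |C| * chi_rho(C) * conj(chi(C)) with |G| = 16 for each irreducible chi in the table:
  <chi_rho, chi_1> = (1/16)[1*(7)*conj(1) + 1*(3)*conj(1) + 2*(1 - sqrt(2))*conj(1) + 2*(1)*conj(1) + 2*(1 + sqrt(2))*conj(1) + 4*(-3)*conj(1) + 4*(-1)*conj(1)]
      = (1/16)[(7) + (3) + (2 - 2*sqrt(2)) + (2) + (2 + 2*sqrt(2)) + (-12) + (-4)] = 0/16 = 0
  <chi_rho, chi_2> = (1/16)[1*(7)*conj(1) + 1*(3)*conj(1) + 2*(1 - sqrt(2))*conj(1) + 2*(1)*conj(1) + 2*(1 + sqrt(2))*conj(1) + 4*(-3)*conj(-1) + 4*(-1)*conj(-1)]
      = (1/16)[(7) + (3) + (2 - 2*sqrt(2)) + (2) + (2 + 2*sqrt(2)) + (12) + (4)] = 32/16 = 2
  <chi_rho, chi_3> = (1/16)[1*(7)*conj(1) + 1*(3)*conj(1) + 2*(1 - sqrt(2))*conj(-1) + 2*(1)*conj(1) + 2*(1 + sqrt(2))*conj(-1) + 4*(-3)*conj(1) + 4*(-1)*conj(-1)]
      = (1/16)[(7) + (3) + (-2 + 2*sqrt(2)) + (2) + (-2*sqrt(2) - 2) + (-12) + (4)] = 0/16 = 0
  <chi_rho, chi_4> = (1/16)[1*(7)*conj(1) + 1*(3)*conj(1) + 2*(1 - sqrt(2))*conj(-1) + 2*(1)*conj(1) + 2*(1 + sqrt(2))*conj(-1) + 4*(-3)*conj(-1) + 4*(-1)*conj(1)]
      = (1/16)[(7) + (3) + (-2 + 2*sqrt(2)) + (2) + (-2*sqrt(2) - 2) + (12) + (-4)] = 16/16 = 1
  <chi_rho, chi_5> = (1/16)[1*(7)*conj(2) + 1*(3)*conj(-2) + 2*(1 - sqrt(2))*conj(sqrt(2)) + 2*(1)*conj(0) + 2*(1 + sqrt(2))*conj(-sqrt(2)) + 4*(-3)*conj(0) + 4*(-1)*conj(0)]
      = (1/16)[(14) + (-6) + (-4 + 2*sqrt(2)) + (0) + (-4 - 2*sqrt(2)) + (0) + (0)] = 0/16 = 0
  <chi_rho, chi_6> = (1/16)[1*(7)*conj(2) + 1*(3)*conj(2) + 2*(1 - sqrt(2))*conj(0) + 2*(1)*conj(-2) + 2*(1 + sqrt(2))*conj(0) + 4*(-3)*conj(0) + 4*(-1)*conj(0)]
      = (1/16)[(14) + (6) + (0) + (-4) + (0) + (0) + (0)] = 16/16 = 1
  <chi_rho, chi_7> = (1/16)[1*(7)*conj(2) + 1*(3)*conj(-2) + 2*(1 - sqrt(2))*conj(-sqrt(2)) + 2*(1)*conj(0) + 2*(1 + sqrt(2))*conj(sqrt(2)) + 4*(-3)*conj(0) + 4*(-1)*conj(0)]
      = (1/16)[(14) + (-6) + (4 - 2*sqrt(2)) + (0) + (2*sqrt(2) + 4) + (0) + (0)] = 16/16 = 1
Dimension check: dim(rho) = sum (mult * dim) = 0*1 + 2*1 + 0*1 + 1*1 + 0*2 + 1*2 + 1*2 = 7 = chi_rho(e) = 7.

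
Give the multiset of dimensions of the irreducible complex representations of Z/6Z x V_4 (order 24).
Dimensions: 1, 1, 1, 1, 1, 1, 1, 1, 1, 1, 1, 1, 1, 1, 1, 1, 1, 1, 1, 1, 1, 1, 1, 1

Why: There are 24 irreducibles (= number of conjugacy classes). Their dimensions d_i satisfy sum d_i^2 = |G| = 24: 1 + 1 + 1 + 1 + 1 + 1 + 1 + 1 + 1 + 1 + 1 + 1 + 1 + 1 + 1 + 1 + 1 + 1 + 1 + 1 + 1 + 1 + 1 + 1 = 24. (For the product with Z/6Z: each of the 6 1-dim characters of Z/6Z tensors with each irrep of V_4, giving 6 copies of each V_4-dimension.)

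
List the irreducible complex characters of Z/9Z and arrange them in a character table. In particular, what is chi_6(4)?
Character table of Z/9Z (irreps indexed chi_0,...,chi_8 with chi_k(m) = zeta_9^(k*m), zeta_9 = exp(2*pi*i/9)):
  irrep \ class  {0} (size 1)  {1} (size 1)    {2} (size 1)    {3} (size 1)    {4} (size 1)    {5} (size 1)    {6} (size 1)    {7} (size 1)    {8} (size 1)  
  chi_0          1             1               1               1               1               1               1               1               1             
  chi_1          1             exp(2*I*pi/9)   exp(4*I*pi/9)   exp(2*I*pi/3)   exp(8*I*pi/9)   exp(-8*I*pi/9)  exp(-2*I*pi/3)  exp(-4*I*pi/9)  exp(-2*I*pi/9)
  chi_2          1             exp(4*I*pi/9)   exp(8*I*pi/9)   exp(-2*I*pi/3)  exp(-2*I*pi/9)  exp(2*I*pi/9)   exp(2*I*pi/3)   exp(-8*I*pi/9)  exp(-4*I*pi/9)
  chi_3          1             exp(2*I*pi/3)   exp(-2*I*pi/3)  1               exp(2*I*pi/3)   exp(-2*I*pi/3)  1               exp(2*I*pi/3)   exp(-2*I*pi/3)
  chi_4          1             exp(8*I*pi/9)   exp(-2*I*pi/9)  exp(2*I*pi/3)   exp(-4*I*pi/9)  exp(4*I*pi/9)   exp(-2*I*pi/3)  exp(2*I*pi/9)   exp(-8*I*pi/9)
  chi_5          1             exp(-8*I*pi/9)  exp(2*I*pi/9)   exp(-2*I*pi/3)  exp(4*I*pi/9)   exp(-4*I*pi/9)  exp(2*I*pi/3)   exp(-2*I*pi/9)  exp(8*I*pi/9) 
  chi_6          1             exp(-2*I*pi/3)  exp(2*I*pi/3)   1               exp(-2*I*pi/3)  exp(2*I*pi/3)   1               exp(-2*I*pi/3)  exp(2*I*pi/3) 
  chi_7          1             exp(-4*I*pi/9)  exp(-8*I*pi/9)  exp(2*I*pi/3)   exp(2*I*pi/9)   exp(-2*I*pi/9)  exp(-2*I*pi/3)  exp(8*I*pi/9)   exp(4*I*pi/9) 
  chi_8          1             exp(-2*I*pi/9)  exp(-4*I*pi/9)  exp(-2*I*pi/3)  exp(-8*I*pi/9)  exp(8*I*pi/9)   exp(2*I*pi/3)   exp(4*I*pi/9)   exp(2*I*pi/9) 

Spot check: chi_6(4) = zeta_9^(6*4) = zeta_9^24 = exp(-2*I*pi/3).

Z/9Z is abelian, so all 9 irreducible complex representations are 1-dimensional. They are given by chi_k(m) = zeta_9^(k*m) for k = 0,...,8. Row orthogonality: sum_m chi_k(m) conj(chi_l(m)) = 9 * [k = l].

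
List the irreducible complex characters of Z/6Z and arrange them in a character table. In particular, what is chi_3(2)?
Character table of Z/6Z (irreps indexed chi_0,...,chi_5 with chi_k(m) = zeta_6^(k*m), zeta_6 = exp(2*pi*i/6)):
  irrep \ class  {0} (size 1)  {1} (size 1)    {2} (size 1)    {3} (size 1)  {4} (size 1)    {5} (size 1)  
  chi_0          1             1               1               1             1               1             
  chi_1          1             exp(I*pi/3)     exp(2*I*pi/3)   -1            exp(-2*I*pi/3)  exp(-I*pi/3)  
  chi_2          1             exp(2*I*pi/3)   exp(-2*I*pi/3)  1             exp(2*I*pi/3)   exp(-2*I*pi/3)
  chi_3          1             -1              1               -1            1               -1            
  chi_4          1             exp(-2*I*pi/3)  exp(2*I*pi/3)   1             exp(-2*I*pi/3)  exp(2*I*pi/3) 
  chi_5          1             exp(-I*pi/3)    exp(-2*I*pi/3)  -1            exp(2*I*pi/3)   exp(I*pi/3)   

Spot check: chi_3(2) = zeta_6^(3*2) = zeta_6^6 = 1.

Argument: Z/6Z is abelian, so all 6 irreducible complex representations are 1-dimensional. They are given by chi_k(m) = zeta_6^(k*m) for k = 0,...,5. Row orthogonality: sum_m chi_k(m) conj(chi_l(m)) = 6 * [k = l].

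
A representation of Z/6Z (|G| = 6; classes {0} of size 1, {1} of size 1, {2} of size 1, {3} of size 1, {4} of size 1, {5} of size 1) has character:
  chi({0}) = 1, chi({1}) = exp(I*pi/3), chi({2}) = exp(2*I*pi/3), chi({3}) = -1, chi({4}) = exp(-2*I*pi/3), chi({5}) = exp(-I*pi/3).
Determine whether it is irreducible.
Irreducible: <chi, chi> = 1.

Reasoning: <chi, chi> = (1/|G|) sum_C |C| * |chi(C)|^2 = (1/6)[1*|1|^2 + 1*|exp(I*pi/3)|^2 + 1*|exp(2*I*pi/3)|^2 + 1*|-1|^2 + 1*|exp(-2*I*pi/3)|^2 + 1*|exp(-I*pi/3)|^2]
  = (1/6)[(1) + (1) + (1) + (1) + (1) + (1)] = 6/6 = 1.
(Exp terms are combined using exp(i*s)*conj(exp(i*t)) = exp(i*(s-t)), and sums of them are collapsed using the identity that for every m > 1 the m distinct m-th roots of unity sum to 0, e.g. 1 + exp(2*I*pi/3) + exp(-2*I*pi/3) = 0.)
A character is irreducible iff <chi, chi> = 1, so this representation is irreducible.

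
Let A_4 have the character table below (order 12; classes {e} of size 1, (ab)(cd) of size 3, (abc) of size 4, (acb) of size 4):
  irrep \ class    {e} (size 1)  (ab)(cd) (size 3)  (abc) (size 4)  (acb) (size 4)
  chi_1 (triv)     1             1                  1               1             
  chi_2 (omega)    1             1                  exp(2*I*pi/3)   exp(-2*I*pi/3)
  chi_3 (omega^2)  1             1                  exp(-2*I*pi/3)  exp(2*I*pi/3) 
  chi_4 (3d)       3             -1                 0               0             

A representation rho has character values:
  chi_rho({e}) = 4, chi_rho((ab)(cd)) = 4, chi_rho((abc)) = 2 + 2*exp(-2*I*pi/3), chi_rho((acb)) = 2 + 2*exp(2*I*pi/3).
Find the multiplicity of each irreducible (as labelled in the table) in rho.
Multiplicities: chi_1: 2, chi_2: 0, chi_3: 2, chi_4: 0.

Proof sketch: Use <chi_rho, chi> = (1/|G|) sum_C |C| * chi_rho(C) * conj(chi(C)) with |G| = 12 for each irreducible chi in the table:
  <chi_rho, chi_1> = (1/12)[1*(4)*conj(1) + 3*(4)*conj(1) + 4*(2 + 2*exp(-2*I*pi/3))*conj(1) + 4*(2 + 2*exp(2*I*pi/3))*conj(1)]
      = (1/12)[(4) + (12) + (8 + 8*exp(-2*I*pi/3)) + (8 + 8*exp(2*I*pi/3))] = 24/12 = 2
  <chi_rho, chi_2> = (1/12)[1*(4)*conj(1) + 3*(4)*conj(1) + 4*(2 + 2*exp(-2*I*pi/3))*conj(exp(2*I*pi/3)) + 4*(2 + 2*exp(2*I*pi/3))*conj(exp(-2*I*pi/3))]
      = (1/12)[(4) + (12) + (-8) + (-8)] = 0/12 = 0
  <chi_rho, chi_3> = (1/12)[1*(4)*conj(1) + 3*(4)*conj(1) + 4*(2 + 2*exp(-2*I*pi/3))*conj(exp(-2*I*pi/3)) + 4*(2 + 2*exp(2*I*pi/3))*conj(exp(2*I*pi/3))]
      = (1/12)[(4) + (12) + (8 + 8*exp(2*I*pi/3)) + (8 + 8*exp(-2*I*pi/3))] = 24/12 = 2
  <chi_rho, chi_4> = (1/12)[1*(4)*conj(3) + 3*(4)*conj(-1) + 4*(2 + 2*exp(-2*I*pi/3))*conj(0) + 4*(2 + 2*exp(2*I*pi/3))*conj(0)]
      = (1/12)[(12) + (-12) + (0) + (0)] = 0/12 = 0
(Exp terms are combined using exp(i*s)*conj(exp(i*t)) = exp(i*(s-t)), and sums of them are collapsed using the identity that for every m > 1 the m distinct m-th roots of unity sum to 0, e.g. 1 + exp(2*I*pi/3) + exp(-2*I*pi/3) = 0.)
Dimension check: dim(rho) = sum (mult * dim) = 2*1 + 0*1 + 2*1 + 0*3 = 4 = chi_rho(e) = 4.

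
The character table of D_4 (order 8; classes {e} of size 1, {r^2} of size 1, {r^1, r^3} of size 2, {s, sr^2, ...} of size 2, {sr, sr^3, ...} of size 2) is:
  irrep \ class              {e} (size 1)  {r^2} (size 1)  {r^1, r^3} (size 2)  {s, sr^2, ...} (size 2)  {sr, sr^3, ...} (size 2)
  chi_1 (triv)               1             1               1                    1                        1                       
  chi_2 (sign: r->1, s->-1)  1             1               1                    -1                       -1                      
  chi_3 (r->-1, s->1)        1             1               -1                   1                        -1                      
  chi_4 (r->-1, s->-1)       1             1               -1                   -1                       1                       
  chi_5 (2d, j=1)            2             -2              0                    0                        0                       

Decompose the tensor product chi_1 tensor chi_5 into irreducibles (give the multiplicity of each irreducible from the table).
chi_1 tensor chi_5 = chi_5 (all other irreducibles have multiplicity 0).

Derivation: The character of a tensor product is the pointwise product (chi_1 * chi_5)(C) = chi_1(C) * chi_5(C):
  {e}: (1)*(2), {r^2}: (1)*(-2), {r^1, r^3}: (1)*(0), {s, sr^2, ...}: (1)*(0), {sr, sr^3, ...}: (1)*(0)
so (chi_1 * chi_5) takes values
  {e} -> 2, {r^2} -> -2, {r^1, r^3} -> 0, {s, sr^2, ...} -> 0, {sr, sr^3, ...} -> 0.
Now take the inner product of this character with each irreducible chi from the table, <chi_1*chi_5, chi> = (1/8) sum_C |C| (chi_1*chi_5)(C) conj(chi(C)):
  <chi_1*chi_5, chi_1> = (1/8)[1*(2)*conj(1) + 1*(-2)*conj(1) + 2*(0)*conj(1) + 2*(0)*conj(1) + 2*(0)*conj(1)]
      = (1/8)[(2) + (-2) + (0) + (0) + (0)] = 0/8 = 0
  <chi_1*chi_5, chi_2> = (1/8)[1*(2)*conj(1) + 1*(-2)*conj(1) + 2*(0)*conj(1) + 2*(0)*conj(-1) + 2*(0)*conj(-1)]
      = (1/8)[(2) + (-2) + (0) + (0) + (0)] = 0/8 = 0
  <chi_1*chi_5, chi_3> = (1/8)[1*(2)*conj(1) + 1*(-2)*conj(1) + 2*(0)*conj(-1) + 2*(0)*conj(1) + 2*(0)*conj(-1)]
      = (1/8)[(2) + (-2) + (0) + (0) + (0)] = 0/8 = 0
  <chi_1*chi_5, chi_4> = (1/8)[1*(2)*conj(1) + 1*(-2)*conj(1) + 2*(0)*conj(-1) + 2*(0)*conj(-1) + 2*(0)*conj(1)]
      = (1/8)[(2) + (-2) + (0) + (0) + (0)] = 0/8 = 0
  <chi_1*chi_5, chi_5> = (1/8)[1*(2)*conj(2) + 1*(-2)*conj(-2) + 2*(0)*conj(0) + 2*(0)*conj(0) + 2*(0)*conj(0)]
      = (1/8)[(4) + (4) + (0) + (0) + (0)] = 8/8 = 1
Hence the multiplicities are chi_5: 1. Dimension check: dim(chi_1)*dim(chi_5) = 1*2 = 2 and sum (mult * dim) = 1*2 = 2.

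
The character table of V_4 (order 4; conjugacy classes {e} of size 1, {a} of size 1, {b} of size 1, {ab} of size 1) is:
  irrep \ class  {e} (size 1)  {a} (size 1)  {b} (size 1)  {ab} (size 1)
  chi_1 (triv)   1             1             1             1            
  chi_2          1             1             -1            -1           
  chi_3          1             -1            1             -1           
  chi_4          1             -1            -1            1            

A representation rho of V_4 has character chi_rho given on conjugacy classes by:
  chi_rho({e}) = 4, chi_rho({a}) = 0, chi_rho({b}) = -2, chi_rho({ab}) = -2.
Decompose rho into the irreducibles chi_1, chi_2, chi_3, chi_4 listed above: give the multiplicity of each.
Multiplicities: chi_1: 0, chi_2: 2, chi_3: 1, chi_4: 1.

Reasoning: Use <chi_rho, chi> = (1/|G|) sum_C |C| * chi_rho(C) * conj(chi(C)) with |G| = 4 for each irreducible chi in the table:
  <chi_rho, chi_1> = (1/4)[1*(4)*conj(1) + 1*(0)*conj(1) + 1*(-2)*conj(1) + 1*(-2)*conj(1)]
      = (1/4)[(4) + (0) + (-2) + (-2)] = 0/4 = 0
  <chi_rho, chi_2> = (1/4)[1*(4)*conj(1) + 1*(0)*conj(1) + 1*(-2)*conj(-1) + 1*(-2)*conj(-1)]
      = (1/4)[(4) + (0) + (2) + (2)] = 8/4 = 2
  <chi_rho, chi_3> = (1/4)[1*(4)*conj(1) + 1*(0)*conj(-1) + 1*(-2)*conj(1) + 1*(-2)*conj(-1)]
      = (1/4)[(4) + (0) + (-2) + (2)] = 4/4 = 1
  <chi_rho, chi_4> = (1/4)[1*(4)*conj(1) + 1*(0)*conj(-1) + 1*(-2)*conj(-1) + 1*(-2)*conj(1)]
      = (1/4)[(4) + (0) + (2) + (-2)] = 4/4 = 1
Dimension check: dim(rho) = sum (mult * dim) = 0*1 + 2*1 + 1*1 + 1*1 = 4 = chi_rho(e) = 4.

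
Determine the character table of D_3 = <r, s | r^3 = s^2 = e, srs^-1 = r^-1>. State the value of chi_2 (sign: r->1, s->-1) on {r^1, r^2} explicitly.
Conjugacy classes: {e} of size 1, {r^1, r^2} of size 2, {s, sr, ..., sr^2} of size 3.
Character table:
  irrep \ class              {e} (size 1)  {r^1, r^2} (size 2)  {s, sr, ..., sr^2} (size 3)
  chi_1 (triv)               1             1                    1                          
  chi_2 (sign: r->1, s->-1)  1             1                    -1                         
  chi_3 (2d, j=1)            2             -1                   0                          

Spot check: chi_2 (sign: r->1, s->-1) on {r^1, r^2} = 1.

Justification: D_3 has order 2*3 = 6 with 3 conjugacy classes, hence 3 irreducibles. Sum of squared dims 1 + 1 + 4 = 6 = |G|. Linear characters come from the abelianisation; the 2-dimensional irreps have character r^k -> 2*cos(2*pi*j*k/3), reflections -> 0.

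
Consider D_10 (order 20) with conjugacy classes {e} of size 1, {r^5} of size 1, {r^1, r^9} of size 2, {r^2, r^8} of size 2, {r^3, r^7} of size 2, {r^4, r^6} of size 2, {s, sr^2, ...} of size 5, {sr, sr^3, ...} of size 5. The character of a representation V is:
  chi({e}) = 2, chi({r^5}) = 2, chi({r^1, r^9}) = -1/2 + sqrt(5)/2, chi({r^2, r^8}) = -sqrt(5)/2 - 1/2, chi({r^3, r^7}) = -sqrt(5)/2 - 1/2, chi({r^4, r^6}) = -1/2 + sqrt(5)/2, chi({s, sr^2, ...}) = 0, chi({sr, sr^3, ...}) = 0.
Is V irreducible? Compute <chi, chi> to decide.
Irreducible: <chi, chi> = 1.

Reasoning: <chi, chi> = (1/|G|) sum_C |C| * |chi(C)|^2 = (1/20)[1*|2|^2 + 1*|2|^2 + 2*|-1/2 + sqrt(5)/2|^2 + 2*|-sqrt(5)/2 - 1/2|^2 + 2*|-sqrt(5)/2 - 1/2|^2 + 2*|-1/2 + sqrt(5)/2|^2 + 5*|0|^2 + 5*|0|^2]
  = (1/20)[(4) + (4) + (3 - sqrt(5)) + (sqrt(5) + 3) + (sqrt(5) + 3) + (3 - sqrt(5)) + (0) + (0)] = 20/20 = 1.
A character is irreducible iff <chi, chi> = 1, so this representation is irreducible.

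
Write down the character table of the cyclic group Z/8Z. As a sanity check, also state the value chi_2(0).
Character table of Z/8Z (irreps indexed chi_0,...,chi_7 with chi_k(m) = zeta_8^(k*m), zeta_8 = exp(2*pi*i/8)):
  irrep \ class  {0} (size 1)  {1} (size 1)    {2} (size 1)  {3} (size 1)    {4} (size 1)  {5} (size 1)    {6} (size 1)  {7} (size 1)  
  chi_0          1             1               1             1               1             1               1             1             
  chi_1          1             exp(I*pi/4)     I             exp(3*I*pi/4)   -1            exp(-3*I*pi/4)  -I            exp(-I*pi/4)  
  chi_2          1             I               -1            -I              1             I               -1            -I            
  chi_3          1             exp(3*I*pi/4)   -I            exp(I*pi/4)     -1            exp(-I*pi/4)    I             exp(-3*I*pi/4)
  chi_4          1             -1              1             -1              1             -1              1             -1            
  chi_5          1             exp(-3*I*pi/4)  I             exp(-I*pi/4)    -1            exp(I*pi/4)     -I            exp(3*I*pi/4) 
  chi_6          1             -I              -1            I               1             -I              -1            I             
  chi_7          1             exp(-I*pi/4)    -I            exp(-3*I*pi/4)  -1            exp(3*I*pi/4)   I             exp(I*pi/4)   

Spot check: chi_2(0) = zeta_8^(2*0) = zeta_8^0 = 1.

Z/8Z is abelian, so all 8 irreducible complex representations are 1-dimensional. They are given by chi_k(m) = zeta_8^(k*m) for k = 0,...,7. Row orthogonality: sum_m chi_k(m) conj(chi_l(m)) = 8 * [k = l].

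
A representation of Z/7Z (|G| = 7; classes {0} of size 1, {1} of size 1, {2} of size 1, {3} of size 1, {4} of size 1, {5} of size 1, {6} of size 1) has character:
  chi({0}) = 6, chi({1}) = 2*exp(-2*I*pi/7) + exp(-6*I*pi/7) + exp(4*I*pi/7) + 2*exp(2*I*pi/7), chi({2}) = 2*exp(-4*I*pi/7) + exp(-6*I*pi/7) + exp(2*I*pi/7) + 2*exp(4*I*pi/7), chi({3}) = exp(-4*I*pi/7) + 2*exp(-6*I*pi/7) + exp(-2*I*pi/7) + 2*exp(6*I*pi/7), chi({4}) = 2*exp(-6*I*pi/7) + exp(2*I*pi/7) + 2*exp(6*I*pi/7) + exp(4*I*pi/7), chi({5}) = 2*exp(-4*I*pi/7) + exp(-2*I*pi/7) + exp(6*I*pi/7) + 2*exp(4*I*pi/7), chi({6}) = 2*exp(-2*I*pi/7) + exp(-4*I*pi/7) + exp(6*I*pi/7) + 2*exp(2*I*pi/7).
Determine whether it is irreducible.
Not irreducible (reducible): <chi, chi> = 10 > 1.

Explanation: <chi, chi> = (1/|G|) sum_C |C| * |chi(C)|^2 = (1/7)[1*|6|^2 + 1*|2*exp(-2*I*pi/7) + exp(-6*I*pi/7) + exp(4*I*pi/7) + 2*exp(2*I*pi/7)|^2 + 1*|2*exp(-4*I*pi/7) + exp(-6*I*pi/7) + exp(2*I*pi/7) + 2*exp(4*I*pi/7)|^2 + 1*|exp(-4*I*pi/7) + 2*exp(-6*I*pi/7) + exp(-2*I*pi/7) + 2*exp(6*I*pi/7)|^2 + 1*|2*exp(-6*I*pi/7) + exp(2*I*pi/7) + 2*exp(6*I*pi/7) + exp(4*I*pi/7)|^2 + 1*|2*exp(-4*I*pi/7) + exp(-2*I*pi/7) + exp(6*I*pi/7) + 2*exp(4*I*pi/7)|^2 + 1*|2*exp(-2*I*pi/7) + exp(-4*I*pi/7) + exp(6*I*pi/7) + 2*exp(2*I*pi/7)|^2]
  = (1/7)[(36) + (10 + 7*exp(-4*I*pi/7) + 4*exp(-6*I*pi/7) + 2*exp(-2*I*pi/7) + 2*exp(2*I*pi/7) + 4*exp(6*I*pi/7) + 7*exp(4*I*pi/7)) + (10 + 4*exp(-2*I*pi/7) + 7*exp(-6*I*pi/7) + 2*exp(-4*I*pi/7) + 2*exp(4*I*pi/7) + 7*exp(6*I*pi/7) + 4*exp(2*I*pi/7)) + (10 + 7*exp(-2*I*pi/7) + 4*exp(-4*I*pi/7) + 2*exp(-6*I*pi/7) + 2*exp(6*I*pi/7) + 4*exp(4*I*pi/7) + 7*exp(2*I*pi/7)) + (10 + 7*exp(-2*I*pi/7) + 4*exp(-4*I*pi/7) + 2*exp(-6*I*pi/7) + 2*exp(6*I*pi/7) + 4*exp(4*I*pi/7) + 7*exp(2*I*pi/7)) + (10 + 4*exp(-2*I*pi/7) + 7*exp(-6*I*pi/7) + 2*exp(-4*I*pi/7) + 2*exp(4*I*pi/7) + 7*exp(6*I*pi/7) + 4*exp(2*I*pi/7)) + (10 + 7*exp(-4*I*pi/7) + 4*exp(-6*I*pi/7) + 2*exp(-2*I*pi/7) + 2*exp(2*I*pi/7) + 4*exp(6*I*pi/7) + 7*exp(4*I*pi/7))] = 70/7 = 10.
(Exp terms are combined using exp(i*s)*conj(exp(i*t)) = exp(i*(s-t)), and sums of them are collapsed using the identity that for every m > 1 the m distinct m-th roots of unity sum to 0, e.g. 1 + exp(2*I*pi/3) + exp(-2*I*pi/3) = 0.)
A character is irreducible iff <chi, chi> = 1, so this representation is reducible.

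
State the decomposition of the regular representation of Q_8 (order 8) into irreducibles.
Each irreducible V_i of dimension d_i appears with multiplicity d_i, i.e. rho_reg = (direct sum over all irreducibles V_i) d_i V_i. The irreducible dimensions for Q_8 are 1, 1, 1, 1, 2: 4 irreducibles of dimension 1, each with multiplicity 1; 1 irreducible of dimension 2, with multiplicity 2. Total dimension 4*1*1 + 1*2*2 = 8 = |G|.

Why: General theorem: in the regular representation of a finite group G, each irreducible appears with multiplicity equal to its dimension. Check: dim(rho_reg) = sum d_i^2 = 1 + 1 + 1 + 1 + 4 = 8 = |G|.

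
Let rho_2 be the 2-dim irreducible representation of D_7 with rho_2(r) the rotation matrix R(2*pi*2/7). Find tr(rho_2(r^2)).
chi_{rho_2}(r^2) = 2*cos(2*pi*2*2/7) = -2*cos(pi/7)

Solution. rho_2(r^2) is rotation by angle 2*pi*2*2/7, whose trace is 2*cos(2*pi*2*2/7) = -2*cos(pi/7).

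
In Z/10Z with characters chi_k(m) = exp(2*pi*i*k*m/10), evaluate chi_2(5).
chi_2(5) = zeta_10^10 = 1

Explanation: chi_2(5) = zeta_10^(2*5) = zeta_10^10. Since zeta_10^10 = 1, this equals zeta_10^0 = exp(2*pi*i*0/10) = 1.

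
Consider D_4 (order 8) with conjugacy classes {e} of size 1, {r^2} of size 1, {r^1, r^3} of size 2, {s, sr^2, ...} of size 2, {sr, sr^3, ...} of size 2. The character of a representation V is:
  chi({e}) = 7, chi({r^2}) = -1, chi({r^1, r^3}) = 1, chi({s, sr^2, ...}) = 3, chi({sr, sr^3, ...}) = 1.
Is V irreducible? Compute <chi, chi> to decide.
Not irreducible (reducible): <chi, chi> = 9 > 1.

Reasoning: <chi, chi> = (1/|G|) sum_C |C| * |chi(C)|^2 = (1/8)[1*|7|^2 + 1*|-1|^2 + 2*|1|^2 + 2*|3|^2 + 2*|1|^2]
  = (1/8)[(49) + (1) + (2) + (18) + (2)] = 72/8 = 9.
A character is irreducible iff <chi, chi> = 1, so this representation is reducible.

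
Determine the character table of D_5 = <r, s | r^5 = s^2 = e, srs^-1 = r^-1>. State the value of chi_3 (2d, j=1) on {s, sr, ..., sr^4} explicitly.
Conjugacy classes: {e} of size 1, {r^1, r^4} of size 2, {r^2, r^3} of size 2, {s, sr, ..., sr^4} of size 5.
Character table:
  irrep \ class              {e} (size 1)  {r^1, r^4} (size 2)  {r^2, r^3} (size 2)  {s, sr, ..., sr^4} (size 5)
  chi_1 (triv)               1             1                    1                    1                          
  chi_2 (sign: r->1, s->-1)  1             1                    1                    -1                         
  chi_3 (2d, j=1)            2             -1/2 + sqrt(5)/2     -sqrt(5)/2 - 1/2     0                          
  chi_4 (2d, j=2)            2             -sqrt(5)/2 - 1/2     -1/2 + sqrt(5)/2     0                          

Spot check: chi_3 (2d, j=1) on {s, sr, ..., sr^4} = 0.

Proof sketch: D_5 has order 2*5 = 10 with 4 conjugacy classes, hence 4 irreducibles. Sum of squared dims 1 + 1 + 4 + 4 = 10 = |G|. Linear characters come from the abelianisation; the 2-dimensional irreps have character r^k -> 2*cos(2*pi*j*k/5), reflections -> 0.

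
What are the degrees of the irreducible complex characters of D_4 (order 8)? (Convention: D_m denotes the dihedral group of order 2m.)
Dimensions: 1, 1, 1, 1, 2

Derivation: There are 5 irreducibles (= number of conjugacy classes). Their dimensions d_i satisfy sum d_i^2 = |G| = 8: 1 + 1 + 1 + 1 + 4 = 8.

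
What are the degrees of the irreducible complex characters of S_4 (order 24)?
Dimensions: 1, 1, 2, 3, 3

Solution. There are 5 irreducibles (= number of conjugacy classes). Their dimensions d_i satisfy sum d_i^2 = |G| = 24: 1 + 1 + 4 + 9 + 9 = 24.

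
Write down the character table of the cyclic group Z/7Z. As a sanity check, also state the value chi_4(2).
Character table of Z/7Z (irreps indexed chi_0,...,chi_6 with chi_k(m) = zeta_7^(k*m), zeta_7 = exp(2*pi*i/7)):
  irrep \ class  {0} (size 1)  {1} (size 1)    {2} (size 1)    {3} (size 1)    {4} (size 1)    {5} (size 1)    {6} (size 1)  
  chi_0          1             1               1               1               1               1               1             
  chi_1          1             exp(2*I*pi/7)   exp(4*I*pi/7)   exp(6*I*pi/7)   exp(-6*I*pi/7)  exp(-4*I*pi/7)  exp(-2*I*pi/7)
  chi_2          1             exp(4*I*pi/7)   exp(-6*I*pi/7)  exp(-2*I*pi/7)  exp(2*I*pi/7)   exp(6*I*pi/7)   exp(-4*I*pi/7)
  chi_3          1             exp(6*I*pi/7)   exp(-2*I*pi/7)  exp(4*I*pi/7)   exp(-4*I*pi/7)  exp(2*I*pi/7)   exp(-6*I*pi/7)
  chi_4          1             exp(-6*I*pi/7)  exp(2*I*pi/7)   exp(-4*I*pi/7)  exp(4*I*pi/7)   exp(-2*I*pi/7)  exp(6*I*pi/7) 
  chi_5          1             exp(-4*I*pi/7)  exp(6*I*pi/7)   exp(2*I*pi/7)   exp(-2*I*pi/7)  exp(-6*I*pi/7)  exp(4*I*pi/7) 
  chi_6          1             exp(-2*I*pi/7)  exp(-4*I*pi/7)  exp(-6*I*pi/7)  exp(6*I*pi/7)   exp(4*I*pi/7)   exp(2*I*pi/7) 

Spot check: chi_4(2) = zeta_7^(4*2) = zeta_7^8 = exp(2*I*pi/7).

Justification: Z/7Z is abelian, so all 7 irreducible complex representations are 1-dimensional. They are given by chi_k(m) = zeta_7^(k*m) for k = 0,...,6. Row orthogonality: sum_m chi_k(m) conj(chi_l(m)) = 7 * [k = l].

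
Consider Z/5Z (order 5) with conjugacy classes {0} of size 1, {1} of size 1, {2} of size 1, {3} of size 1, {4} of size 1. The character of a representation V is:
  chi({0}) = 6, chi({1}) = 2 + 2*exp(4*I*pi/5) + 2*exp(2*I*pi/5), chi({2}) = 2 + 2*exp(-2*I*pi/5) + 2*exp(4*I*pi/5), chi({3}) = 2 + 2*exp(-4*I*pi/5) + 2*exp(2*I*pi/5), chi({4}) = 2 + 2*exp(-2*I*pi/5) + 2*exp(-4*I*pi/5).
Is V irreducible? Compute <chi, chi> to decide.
Not irreducible (reducible): <chi, chi> = 12 > 1.

Why: <chi, chi> = (1/|G|) sum_C |C| * |chi(C)|^2 = (1/5)[1*|6|^2 + 1*|2 + 2*exp(4*I*pi/5) + 2*exp(2*I*pi/5)|^2 + 1*|2 + 2*exp(-2*I*pi/5) + 2*exp(4*I*pi/5)|^2 + 1*|2 + 2*exp(-4*I*pi/5) + 2*exp(2*I*pi/5)|^2 + 1*|2 + 2*exp(-2*I*pi/5) + 2*exp(-4*I*pi/5)|^2]
  = (1/5)[(36) + (12 + 8*exp(-2*I*pi/5) + 4*exp(-4*I*pi/5) + 4*exp(4*I*pi/5) + 8*exp(2*I*pi/5)) + (12 + 8*exp(-4*I*pi/5) + 4*exp(-2*I*pi/5) + 4*exp(2*I*pi/5) + 8*exp(4*I*pi/5)) + (12 + 8*exp(-4*I*pi/5) + 4*exp(-2*I*pi/5) + 4*exp(2*I*pi/5) + 8*exp(4*I*pi/5)) + (12 + 8*exp(-2*I*pi/5) + 4*exp(-4*I*pi/5) + 4*exp(4*I*pi/5) + 8*exp(2*I*pi/5))] = 60/5 = 12.
(Exp terms are combined using exp(i*s)*conj(exp(i*t)) = exp(i*(s-t)), and sums of them are collapsed using the identity that for every m > 1 the m distinct m-th roots of unity sum to 0, e.g. 1 + exp(2*I*pi/3) + exp(-2*I*pi/3) = 0.)
A character is irreducible iff <chi, chi> = 1, so this representation is reducible.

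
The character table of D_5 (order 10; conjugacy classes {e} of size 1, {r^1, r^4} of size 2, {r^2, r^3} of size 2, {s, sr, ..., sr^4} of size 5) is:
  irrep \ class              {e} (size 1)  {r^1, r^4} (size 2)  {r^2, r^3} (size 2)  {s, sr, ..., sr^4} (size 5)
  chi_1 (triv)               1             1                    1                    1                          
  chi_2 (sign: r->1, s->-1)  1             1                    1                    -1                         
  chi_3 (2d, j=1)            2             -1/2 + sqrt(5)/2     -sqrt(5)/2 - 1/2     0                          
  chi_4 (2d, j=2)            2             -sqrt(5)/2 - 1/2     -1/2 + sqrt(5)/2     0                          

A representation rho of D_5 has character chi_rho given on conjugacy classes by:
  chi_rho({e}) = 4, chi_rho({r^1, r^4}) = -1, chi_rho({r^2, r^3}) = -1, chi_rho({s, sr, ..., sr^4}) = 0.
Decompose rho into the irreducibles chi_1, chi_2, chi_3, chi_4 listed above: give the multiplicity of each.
Multiplicities: chi_1: 0, chi_2: 0, chi_3: 1, chi_4: 1.

Argument: Use <chi_rho, chi> = (1/|G|) sum_C |C| * chi_rho(C) * conj(chi(C)) with |G| = 10 for each irreducible chi in the table:
  <chi_rho, chi_1> = (1/10)[1*(4)*conj(1) + 2*(-1)*conj(1) + 2*(-1)*conj(1) + 5*(0)*conj(1)]
      = (1/10)[(4) + (-2) + (-2) + (0)] = 0/10 = 0
  <chi_rho, chi_2> = (1/10)[1*(4)*conj(1) + 2*(-1)*conj(1) + 2*(-1)*conj(1) + 5*(0)*conj(-1)]
      = (1/10)[(4) + (-2) + (-2) + (0)] = 0/10 = 0
  <chi_rho, chi_3> = (1/10)[1*(4)*conj(2) + 2*(-1)*conj(-1/2 + sqrt(5)/2) + 2*(-1)*conj(-sqrt(5)/2 - 1/2) + 5*(0)*conj(0)]
      = (1/10)[(8) + (1 - sqrt(5)) + (1 + sqrt(5)) + (0)] = 10/10 = 1
  <chi_rho, chi_4> = (1/10)[1*(4)*conj(2) + 2*(-1)*conj(-sqrt(5)/2 - 1/2) + 2*(-1)*conj(-1/2 + sqrt(5)/2) + 5*(0)*conj(0)]
      = (1/10)[(8) + (1 + sqrt(5)) + (1 - sqrt(5)) + (0)] = 10/10 = 1
Dimension check: dim(rho) = sum (mult * dim) = 0*1 + 0*1 + 1*2 + 1*2 = 4 = chi_rho(e) = 4.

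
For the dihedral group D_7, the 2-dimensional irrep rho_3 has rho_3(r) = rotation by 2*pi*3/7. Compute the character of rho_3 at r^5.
chi_{rho_3}(r^5) = 2*cos(2*pi*3*5/7) = 2*cos(30*pi/7)

Explanation: rho_3(r^5) is rotation by angle 2*pi*3*5/7, whose trace is 2*cos(2*pi*3*5/7) = 2*cos(30*pi/7).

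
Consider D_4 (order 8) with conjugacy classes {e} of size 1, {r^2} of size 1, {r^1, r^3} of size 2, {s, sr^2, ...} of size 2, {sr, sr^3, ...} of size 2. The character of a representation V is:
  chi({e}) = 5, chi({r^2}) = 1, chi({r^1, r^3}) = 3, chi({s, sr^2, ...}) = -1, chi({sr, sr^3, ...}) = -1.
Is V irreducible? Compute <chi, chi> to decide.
Not irreducible (reducible): <chi, chi> = 6 > 1.

<chi, chi> = (1/|G|) sum_C |C| * |chi(C)|^2 = (1/8)[1*|5|^2 + 1*|1|^2 + 2*|3|^2 + 2*|-1|^2 + 2*|-1|^2]
  = (1/8)[(25) + (1) + (18) + (2) + (2)] = 48/8 = 6.
A character is irreducible iff <chi, chi> = 1, so this representation is reducible.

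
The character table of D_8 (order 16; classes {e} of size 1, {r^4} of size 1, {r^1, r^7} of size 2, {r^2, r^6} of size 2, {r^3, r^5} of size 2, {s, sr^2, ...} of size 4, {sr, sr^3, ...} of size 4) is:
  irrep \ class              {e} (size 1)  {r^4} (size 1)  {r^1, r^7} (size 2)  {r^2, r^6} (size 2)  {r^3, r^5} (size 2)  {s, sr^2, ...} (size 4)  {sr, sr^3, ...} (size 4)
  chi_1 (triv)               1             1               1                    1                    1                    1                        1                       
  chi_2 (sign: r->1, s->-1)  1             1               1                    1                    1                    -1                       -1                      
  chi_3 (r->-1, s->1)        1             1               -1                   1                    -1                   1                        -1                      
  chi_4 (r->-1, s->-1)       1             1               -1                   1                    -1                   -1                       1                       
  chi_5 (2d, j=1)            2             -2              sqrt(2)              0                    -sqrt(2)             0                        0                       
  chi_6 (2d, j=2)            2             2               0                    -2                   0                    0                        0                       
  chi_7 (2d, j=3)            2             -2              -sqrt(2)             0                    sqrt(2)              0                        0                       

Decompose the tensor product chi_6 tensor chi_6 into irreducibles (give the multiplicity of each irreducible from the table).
chi_6 tensor chi_6 = chi_1 + chi_2 + chi_3 + chi_4 (all other irreducibles have multiplicity 0).

The character of a tensor product is the pointwise product (chi_6 * chi_6)(C) = chi_6(C) * chi_6(C):
  {e}: (2)*(2), {r^4}: (2)*(2), {r^1, r^7}: (0)*(0), {r^2, r^6}: (-2)*(-2), {r^3, r^5}: (0)*(0), {s, sr^2, ...}: (0)*(0), {sr, sr^3, ...}: (0)*(0)
so (chi_6 * chi_6) takes values
  {e} -> 4, {r^4} -> 4, {r^1, r^7} -> 0, {r^2, r^6} -> 4, {r^3, r^5} -> 0, {s, sr^2, ...} -> 0, {sr, sr^3, ...} -> 0.
Now take the inner product of this character with each irreducible chi from the table, <chi_6*chi_6, chi> = (1/16) sum_C |C| (chi_6*chi_6)(C) conj(chi(C)):
  <chi_6*chi_6, chi_1> = (1/16)[1*(4)*conj(1) + 1*(4)*conj(1) + 2*(0)*conj(1) + 2*(4)*conj(1) + 2*(0)*conj(1) + 4*(0)*conj(1) + 4*(0)*conj(1)]
      = (1/16)[(4) + (4) + (0) + (8) + (0) + (0) + (0)] = 16/16 = 1
  <chi_6*chi_6, chi_2> = (1/16)[1*(4)*conj(1) + 1*(4)*conj(1) + 2*(0)*conj(1) + 2*(4)*conj(1) + 2*(0)*conj(1) + 4*(0)*conj(-1) + 4*(0)*conj(-1)]
      = (1/16)[(4) + (4) + (0) + (8) + (0) + (0) + (0)] = 16/16 = 1
  <chi_6*chi_6, chi_3> = (1/16)[1*(4)*conj(1) + 1*(4)*conj(1) + 2*(0)*conj(-1) + 2*(4)*conj(1) + 2*(0)*conj(-1) + 4*(0)*conj(1) + 4*(0)*conj(-1)]
      = (1/16)[(4) + (4) + (0) + (8) + (0) + (0) + (0)] = 16/16 = 1
  <chi_6*chi_6, chi_4> = (1/16)[1*(4)*conj(1) + 1*(4)*conj(1) + 2*(0)*conj(-1) + 2*(4)*conj(1) + 2*(0)*conj(-1) + 4*(0)*conj(-1) + 4*(0)*conj(1)]
      = (1/16)[(4) + (4) + (0) + (8) + (0) + (0) + (0)] = 16/16 = 1
  <chi_6*chi_6, chi_5> = (1/16)[1*(4)*conj(2) + 1*(4)*conj(-2) + 2*(0)*conj(sqrt(2)) + 2*(4)*conj(0) + 2*(0)*conj(-sqrt(2)) + 4*(0)*conj(0) + 4*(0)*conj(0)]
      = (1/16)[(8) + (-8) + (0) + (0) + (0) + (0) + (0)] = 0/16 = 0
  <chi_6*chi_6, chi_6> = (1/16)[1*(4)*conj(2) + 1*(4)*conj(2) + 2*(0)*conj(0) + 2*(4)*conj(-2) + 2*(0)*conj(0) + 4*(0)*conj(0) + 4*(0)*conj(0)]
      = (1/16)[(8) + (8) + (0) + (-16) + (0) + (0) + (0)] = 0/16 = 0
  <chi_6*chi_6, chi_7> = (1/16)[1*(4)*conj(2) + 1*(4)*conj(-2) + 2*(0)*conj(-sqrt(2)) + 2*(4)*conj(0) + 2*(0)*conj(sqrt(2)) + 4*(0)*conj(0) + 4*(0)*conj(0)]
      = (1/16)[(8) + (-8) + (0) + (0) + (0) + (0) + (0)] = 0/16 = 0
Hence the multiplicities are chi_1: 1, chi_2: 1, chi_3: 1, chi_4: 1. Dimension check: dim(chi_6)*dim(chi_6) = 2*2 = 4 and sum (mult * dim) = 1*1 + 1*1 + 1*1 + 1*1 = 4.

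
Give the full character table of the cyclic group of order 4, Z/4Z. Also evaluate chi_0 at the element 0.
Character table of Z/4Z (irreps indexed chi_0,...,chi_3 with chi_k(m) = zeta_4^(k*m), zeta_4 = exp(2*pi*i/4)):
  irrep \ class  {0} (size 1)  {1} (size 1)  {2} (size 1)  {3} (size 1)
  chi_0          1             1             1             1           
  chi_1          1             I             -1            -I          
  chi_2          1             -1            1             -1          
  chi_3          1             -I            -1            I           

Spot check: chi_0(0) = zeta_4^(0*0) = zeta_4^0 = 1.

Solution. Z/4Z is abelian, so all 4 irreducible complex representations are 1-dimensional. They are given by chi_k(m) = zeta_4^(k*m) for k = 0,...,3. Row orthogonality: sum_m chi_k(m) conj(chi_l(m)) = 4 * [k = l].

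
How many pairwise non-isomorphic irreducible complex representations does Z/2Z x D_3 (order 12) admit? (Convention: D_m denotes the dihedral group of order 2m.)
6

Working: The number of irreducible complex representations of a finite group equals its number of conjugacy classes. For a direct product, #classes(G x H) = #classes(G) * #classes(H). Z/2Z has 2 classes (abelian), D_3 has 3 classes, so 2 * 3 = 6, so Z/2Z x D_3 (order 12) has exactly 6 irreducible complex representations.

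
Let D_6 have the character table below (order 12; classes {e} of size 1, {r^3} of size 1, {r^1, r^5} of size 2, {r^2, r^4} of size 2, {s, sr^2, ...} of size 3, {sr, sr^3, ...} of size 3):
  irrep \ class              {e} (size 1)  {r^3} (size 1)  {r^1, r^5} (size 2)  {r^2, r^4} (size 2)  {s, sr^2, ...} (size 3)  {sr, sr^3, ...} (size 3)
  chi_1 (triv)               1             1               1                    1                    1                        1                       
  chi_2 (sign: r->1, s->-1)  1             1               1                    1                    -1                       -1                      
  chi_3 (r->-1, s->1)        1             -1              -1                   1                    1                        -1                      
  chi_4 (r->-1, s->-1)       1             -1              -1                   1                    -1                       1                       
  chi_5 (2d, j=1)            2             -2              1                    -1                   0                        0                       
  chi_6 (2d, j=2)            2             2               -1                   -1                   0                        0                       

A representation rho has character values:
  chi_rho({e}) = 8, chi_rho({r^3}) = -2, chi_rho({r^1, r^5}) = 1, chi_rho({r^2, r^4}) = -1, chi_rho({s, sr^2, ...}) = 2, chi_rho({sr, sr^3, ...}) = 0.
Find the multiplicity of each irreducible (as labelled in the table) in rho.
Multiplicities: chi_1: 1, chi_2: 0, chi_3: 1, chi_4: 0, chi_5: 2, chi_6: 1.

Argument: Use <chi_rho, chi> = (1/|G|) sum_C |C| * chi_rho(C) * conj(chi(C)) with |G| = 12 for each irreducible chi in the table:
  <chi_rho, chi_1> = (1/12)[1*(8)*conj(1) + 1*(-2)*conj(1) + 2*(1)*conj(1) + 2*(-1)*conj(1) + 3*(2)*conj(1) + 3*(0)*conj(1)]
      = (1/12)[(8) + (-2) + (2) + (-2) + (6) + (0)] = 12/12 = 1
  <chi_rho, chi_2> = (1/12)[1*(8)*conj(1) + 1*(-2)*conj(1) + 2*(1)*conj(1) + 2*(-1)*conj(1) + 3*(2)*conj(-1) + 3*(0)*conj(-1)]
      = (1/12)[(8) + (-2) + (2) + (-2) + (-6) + (0)] = 0/12 = 0
  <chi_rho, chi_3> = (1/12)[1*(8)*conj(1) + 1*(-2)*conj(-1) + 2*(1)*conj(-1) + 2*(-1)*conj(1) + 3*(2)*conj(1) + 3*(0)*conj(-1)]
      = (1/12)[(8) + (2) + (-2) + (-2) + (6) + (0)] = 12/12 = 1
  <chi_rho, chi_4> = (1/12)[1*(8)*conj(1) + 1*(-2)*conj(-1) + 2*(1)*conj(-1) + 2*(-1)*conj(1) + 3*(2)*conj(-1) + 3*(0)*conj(1)]
      = (1/12)[(8) + (2) + (-2) + (-2) + (-6) + (0)] = 0/12 = 0
  <chi_rho, chi_5> = (1/12)[1*(8)*conj(2) + 1*(-2)*conj(-2) + 2*(1)*conj(1) + 2*(-1)*conj(-1) + 3*(2)*conj(0) + 3*(0)*conj(0)]
      = (1/12)[(16) + (4) + (2) + (2) + (0) + (0)] = 24/12 = 2
  <chi_rho, chi_6> = (1/12)[1*(8)*conj(2) + 1*(-2)*conj(2) + 2*(1)*conj(-1) + 2*(-1)*conj(-1) + 3*(2)*conj(0) + 3*(0)*conj(0)]
      = (1/12)[(16) + (-4) + (-2) + (2) + (0) + (0)] = 12/12 = 1
Dimension check: dim(rho) = sum (mult * dim) = 1*1 + 0*1 + 1*1 + 0*1 + 2*2 + 1*2 = 8 = chi_rho(e) = 8.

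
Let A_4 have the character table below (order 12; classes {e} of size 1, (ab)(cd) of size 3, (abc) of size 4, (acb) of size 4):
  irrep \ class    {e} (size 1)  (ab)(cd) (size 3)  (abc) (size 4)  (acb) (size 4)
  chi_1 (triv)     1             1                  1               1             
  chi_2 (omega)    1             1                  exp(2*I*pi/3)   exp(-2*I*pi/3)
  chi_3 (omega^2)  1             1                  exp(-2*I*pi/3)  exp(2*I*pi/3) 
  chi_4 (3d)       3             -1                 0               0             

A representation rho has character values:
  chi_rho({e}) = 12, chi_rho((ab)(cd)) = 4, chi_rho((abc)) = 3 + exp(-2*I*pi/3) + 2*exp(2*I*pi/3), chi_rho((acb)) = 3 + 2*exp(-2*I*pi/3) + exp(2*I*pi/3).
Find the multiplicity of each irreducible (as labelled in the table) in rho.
Multiplicities: chi_1: 3, chi_2: 2, chi_3: 1, chi_4: 2.

Working: Use <chi_rho, chi> = (1/|G|) sum_C |C| * chi_rho(C) * conj(chi(C)) with |G| = 12 for each irreducible chi in the table:
  <chi_rho, chi_1> = (1/12)[1*(12)*conj(1) + 3*(4)*conj(1) + 4*(3 + exp(-2*I*pi/3) + 2*exp(2*I*pi/3))*conj(1) + 4*(3 + 2*exp(-2*I*pi/3) + exp(2*I*pi/3))*conj(1)]
      = (1/12)[(12) + (12) + (12 + 4*exp(-2*I*pi/3) + 8*exp(2*I*pi/3)) + (12 + 8*exp(-2*I*pi/3) + 4*exp(2*I*pi/3))] = 36/12 = 3
  <chi_rho, chi_2> = (1/12)[1*(12)*conj(1) + 3*(4)*conj(1) + 4*(3 + exp(-2*I*pi/3) + 2*exp(2*I*pi/3))*conj(exp(2*I*pi/3)) + 4*(3 + 2*exp(-2*I*pi/3) + exp(2*I*pi/3))*conj(exp(-2*I*pi/3))]
      = (1/12)[(12) + (12) + (8 + 12*exp(-2*I*pi/3) + 4*exp(2*I*pi/3)) + (8 + 4*exp(-2*I*pi/3) + 12*exp(2*I*pi/3))] = 24/12 = 2
  <chi_rho, chi_3> = (1/12)[1*(12)*conj(1) + 3*(4)*conj(1) + 4*(3 + exp(-2*I*pi/3) + 2*exp(2*I*pi/3))*conj(exp(-2*I*pi/3)) + 4*(3 + 2*exp(-2*I*pi/3) + exp(2*I*pi/3))*conj(exp(2*I*pi/3))]
      = (1/12)[(12) + (12) + (4 + 8*exp(-2*I*pi/3) + 12*exp(2*I*pi/3)) + (4 + 12*exp(-2*I*pi/3) + 8*exp(2*I*pi/3))] = 12/12 = 1
  <chi_rho, chi_4> = (1/12)[1*(12)*conj(3) + 3*(4)*conj(-1) + 4*(3 + exp(-2*I*pi/3) + 2*exp(2*I*pi/3))*conj(0) + 4*(3 + 2*exp(-2*I*pi/3) + exp(2*I*pi/3))*conj(0)]
      = (1/12)[(36) + (-12) + (0) + (0)] = 24/12 = 2
(Exp terms are combined using exp(i*s)*conj(exp(i*t)) = exp(i*(s-t)), and sums of them are collapsed using the identity that for every m > 1 the m distinct m-th roots of unity sum to 0, e.g. 1 + exp(2*I*pi/3) + exp(-2*I*pi/3) = 0.)
Dimension check: dim(rho) = sum (mult * dim) = 3*1 + 2*1 + 1*1 + 2*3 = 12 = chi_rho(e) = 12.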